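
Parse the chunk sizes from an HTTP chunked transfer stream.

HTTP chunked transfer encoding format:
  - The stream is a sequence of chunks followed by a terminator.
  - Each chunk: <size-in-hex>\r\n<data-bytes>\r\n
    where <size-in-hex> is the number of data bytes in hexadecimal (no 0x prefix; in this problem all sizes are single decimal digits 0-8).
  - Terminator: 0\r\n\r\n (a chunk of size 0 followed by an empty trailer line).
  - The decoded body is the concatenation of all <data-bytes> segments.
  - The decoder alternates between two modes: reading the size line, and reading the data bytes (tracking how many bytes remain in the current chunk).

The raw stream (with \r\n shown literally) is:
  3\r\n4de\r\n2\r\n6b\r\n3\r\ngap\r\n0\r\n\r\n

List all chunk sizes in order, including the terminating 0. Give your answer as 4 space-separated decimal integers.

Answer: 3 2 3 0

Derivation:
Chunk 1: stream[0..1]='3' size=0x3=3, data at stream[3..6]='4de' -> body[0..3], body so far='4de'
Chunk 2: stream[8..9]='2' size=0x2=2, data at stream[11..13]='6b' -> body[3..5], body so far='4de6b'
Chunk 3: stream[15..16]='3' size=0x3=3, data at stream[18..21]='gap' -> body[5..8], body so far='4de6bgap'
Chunk 4: stream[23..24]='0' size=0 (terminator). Final body='4de6bgap' (8 bytes)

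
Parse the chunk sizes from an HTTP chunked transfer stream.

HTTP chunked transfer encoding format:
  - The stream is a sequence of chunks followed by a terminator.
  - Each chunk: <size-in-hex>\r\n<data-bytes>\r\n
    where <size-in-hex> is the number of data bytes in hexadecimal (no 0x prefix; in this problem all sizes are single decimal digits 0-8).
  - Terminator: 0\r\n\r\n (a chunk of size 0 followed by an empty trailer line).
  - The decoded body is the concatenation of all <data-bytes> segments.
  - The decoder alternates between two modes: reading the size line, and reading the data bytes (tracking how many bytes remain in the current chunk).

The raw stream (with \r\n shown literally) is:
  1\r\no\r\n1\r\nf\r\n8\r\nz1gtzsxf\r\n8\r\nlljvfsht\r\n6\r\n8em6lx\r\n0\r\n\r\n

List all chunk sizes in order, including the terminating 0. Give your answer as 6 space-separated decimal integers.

Answer: 1 1 8 8 6 0

Derivation:
Chunk 1: stream[0..1]='1' size=0x1=1, data at stream[3..4]='o' -> body[0..1], body so far='o'
Chunk 2: stream[6..7]='1' size=0x1=1, data at stream[9..10]='f' -> body[1..2], body so far='of'
Chunk 3: stream[12..13]='8' size=0x8=8, data at stream[15..23]='z1gtzsxf' -> body[2..10], body so far='ofz1gtzsxf'
Chunk 4: stream[25..26]='8' size=0x8=8, data at stream[28..36]='lljvfsht' -> body[10..18], body so far='ofz1gtzsxflljvfsht'
Chunk 5: stream[38..39]='6' size=0x6=6, data at stream[41..47]='8em6lx' -> body[18..24], body so far='ofz1gtzsxflljvfsht8em6lx'
Chunk 6: stream[49..50]='0' size=0 (terminator). Final body='ofz1gtzsxflljvfsht8em6lx' (24 bytes)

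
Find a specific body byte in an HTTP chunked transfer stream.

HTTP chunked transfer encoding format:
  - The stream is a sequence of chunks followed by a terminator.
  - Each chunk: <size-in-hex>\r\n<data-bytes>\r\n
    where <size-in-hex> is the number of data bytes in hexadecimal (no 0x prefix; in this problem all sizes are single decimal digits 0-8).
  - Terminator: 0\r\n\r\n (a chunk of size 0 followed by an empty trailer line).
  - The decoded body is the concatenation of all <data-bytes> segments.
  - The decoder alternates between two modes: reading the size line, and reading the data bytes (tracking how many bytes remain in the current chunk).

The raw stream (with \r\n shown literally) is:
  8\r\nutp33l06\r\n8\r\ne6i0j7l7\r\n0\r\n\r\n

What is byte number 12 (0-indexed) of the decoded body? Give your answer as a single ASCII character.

Chunk 1: stream[0..1]='8' size=0x8=8, data at stream[3..11]='utp33l06' -> body[0..8], body so far='utp33l06'
Chunk 2: stream[13..14]='8' size=0x8=8, data at stream[16..24]='e6i0j7l7' -> body[8..16], body so far='utp33l06e6i0j7l7'
Chunk 3: stream[26..27]='0' size=0 (terminator). Final body='utp33l06e6i0j7l7' (16 bytes)
Body byte 12 = 'j'

Answer: j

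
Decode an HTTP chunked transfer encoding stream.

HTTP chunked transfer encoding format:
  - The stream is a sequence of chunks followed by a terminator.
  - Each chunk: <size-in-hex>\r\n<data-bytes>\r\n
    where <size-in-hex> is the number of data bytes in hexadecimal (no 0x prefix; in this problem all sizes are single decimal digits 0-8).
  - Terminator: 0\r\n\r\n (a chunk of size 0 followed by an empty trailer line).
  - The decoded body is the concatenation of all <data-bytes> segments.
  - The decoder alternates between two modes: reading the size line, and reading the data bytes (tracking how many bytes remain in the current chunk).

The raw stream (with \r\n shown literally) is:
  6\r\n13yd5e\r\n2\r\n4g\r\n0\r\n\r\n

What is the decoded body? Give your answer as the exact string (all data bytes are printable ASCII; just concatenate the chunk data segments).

Answer: 13yd5e4g

Derivation:
Chunk 1: stream[0..1]='6' size=0x6=6, data at stream[3..9]='13yd5e' -> body[0..6], body so far='13yd5e'
Chunk 2: stream[11..12]='2' size=0x2=2, data at stream[14..16]='4g' -> body[6..8], body so far='13yd5e4g'
Chunk 3: stream[18..19]='0' size=0 (terminator). Final body='13yd5e4g' (8 bytes)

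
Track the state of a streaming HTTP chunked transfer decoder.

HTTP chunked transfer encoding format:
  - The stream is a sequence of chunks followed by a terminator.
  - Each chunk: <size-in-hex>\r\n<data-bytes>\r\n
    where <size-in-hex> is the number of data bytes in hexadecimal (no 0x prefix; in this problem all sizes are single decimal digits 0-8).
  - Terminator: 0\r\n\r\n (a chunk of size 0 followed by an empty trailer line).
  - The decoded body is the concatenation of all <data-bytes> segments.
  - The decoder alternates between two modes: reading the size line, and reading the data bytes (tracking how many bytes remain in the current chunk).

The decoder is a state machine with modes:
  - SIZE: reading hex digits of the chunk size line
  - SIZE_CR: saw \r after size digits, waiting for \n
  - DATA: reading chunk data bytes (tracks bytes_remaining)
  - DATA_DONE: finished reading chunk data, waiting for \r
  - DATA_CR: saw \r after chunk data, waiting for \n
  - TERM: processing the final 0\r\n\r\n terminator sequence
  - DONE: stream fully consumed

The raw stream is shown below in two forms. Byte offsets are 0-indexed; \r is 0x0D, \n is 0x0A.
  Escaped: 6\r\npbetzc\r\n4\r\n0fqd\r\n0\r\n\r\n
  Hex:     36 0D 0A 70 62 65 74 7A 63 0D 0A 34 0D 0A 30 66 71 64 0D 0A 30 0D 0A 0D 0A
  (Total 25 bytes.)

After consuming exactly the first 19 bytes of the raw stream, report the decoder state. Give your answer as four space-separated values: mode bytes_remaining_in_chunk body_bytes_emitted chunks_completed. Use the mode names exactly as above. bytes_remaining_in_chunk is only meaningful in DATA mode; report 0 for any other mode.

Byte 0 = '6': mode=SIZE remaining=0 emitted=0 chunks_done=0
Byte 1 = 0x0D: mode=SIZE_CR remaining=0 emitted=0 chunks_done=0
Byte 2 = 0x0A: mode=DATA remaining=6 emitted=0 chunks_done=0
Byte 3 = 'p': mode=DATA remaining=5 emitted=1 chunks_done=0
Byte 4 = 'b': mode=DATA remaining=4 emitted=2 chunks_done=0
Byte 5 = 'e': mode=DATA remaining=3 emitted=3 chunks_done=0
Byte 6 = 't': mode=DATA remaining=2 emitted=4 chunks_done=0
Byte 7 = 'z': mode=DATA remaining=1 emitted=5 chunks_done=0
Byte 8 = 'c': mode=DATA_DONE remaining=0 emitted=6 chunks_done=0
Byte 9 = 0x0D: mode=DATA_CR remaining=0 emitted=6 chunks_done=0
Byte 10 = 0x0A: mode=SIZE remaining=0 emitted=6 chunks_done=1
Byte 11 = '4': mode=SIZE remaining=0 emitted=6 chunks_done=1
Byte 12 = 0x0D: mode=SIZE_CR remaining=0 emitted=6 chunks_done=1
Byte 13 = 0x0A: mode=DATA remaining=4 emitted=6 chunks_done=1
Byte 14 = '0': mode=DATA remaining=3 emitted=7 chunks_done=1
Byte 15 = 'f': mode=DATA remaining=2 emitted=8 chunks_done=1
Byte 16 = 'q': mode=DATA remaining=1 emitted=9 chunks_done=1
Byte 17 = 'd': mode=DATA_DONE remaining=0 emitted=10 chunks_done=1
Byte 18 = 0x0D: mode=DATA_CR remaining=0 emitted=10 chunks_done=1

Answer: DATA_CR 0 10 1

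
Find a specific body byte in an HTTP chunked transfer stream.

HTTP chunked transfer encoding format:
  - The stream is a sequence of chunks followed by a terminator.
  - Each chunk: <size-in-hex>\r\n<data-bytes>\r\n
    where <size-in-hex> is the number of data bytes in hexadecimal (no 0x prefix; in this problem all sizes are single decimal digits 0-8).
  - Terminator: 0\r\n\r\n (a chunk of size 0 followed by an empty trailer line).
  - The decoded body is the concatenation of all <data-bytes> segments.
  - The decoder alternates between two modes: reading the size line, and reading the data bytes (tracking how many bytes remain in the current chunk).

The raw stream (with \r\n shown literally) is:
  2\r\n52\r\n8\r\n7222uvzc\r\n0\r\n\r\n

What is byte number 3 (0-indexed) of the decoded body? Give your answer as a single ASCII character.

Answer: 2

Derivation:
Chunk 1: stream[0..1]='2' size=0x2=2, data at stream[3..5]='52' -> body[0..2], body so far='52'
Chunk 2: stream[7..8]='8' size=0x8=8, data at stream[10..18]='7222uvzc' -> body[2..10], body so far='527222uvzc'
Chunk 3: stream[20..21]='0' size=0 (terminator). Final body='527222uvzc' (10 bytes)
Body byte 3 = '2'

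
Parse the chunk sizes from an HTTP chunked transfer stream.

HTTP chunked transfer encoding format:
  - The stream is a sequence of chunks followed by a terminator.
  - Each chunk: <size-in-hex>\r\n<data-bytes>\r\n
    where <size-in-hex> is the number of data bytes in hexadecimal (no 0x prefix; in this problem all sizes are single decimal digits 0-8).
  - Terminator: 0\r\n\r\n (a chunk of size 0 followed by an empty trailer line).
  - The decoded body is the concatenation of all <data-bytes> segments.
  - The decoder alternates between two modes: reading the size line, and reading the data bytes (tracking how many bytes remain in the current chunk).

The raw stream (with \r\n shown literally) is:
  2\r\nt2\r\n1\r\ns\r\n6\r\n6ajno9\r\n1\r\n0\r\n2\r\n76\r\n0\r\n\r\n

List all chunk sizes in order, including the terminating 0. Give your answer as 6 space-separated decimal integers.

Chunk 1: stream[0..1]='2' size=0x2=2, data at stream[3..5]='t2' -> body[0..2], body so far='t2'
Chunk 2: stream[7..8]='1' size=0x1=1, data at stream[10..11]='s' -> body[2..3], body so far='t2s'
Chunk 3: stream[13..14]='6' size=0x6=6, data at stream[16..22]='6ajno9' -> body[3..9], body so far='t2s6ajno9'
Chunk 4: stream[24..25]='1' size=0x1=1, data at stream[27..28]='0' -> body[9..10], body so far='t2s6ajno90'
Chunk 5: stream[30..31]='2' size=0x2=2, data at stream[33..35]='76' -> body[10..12], body so far='t2s6ajno9076'
Chunk 6: stream[37..38]='0' size=0 (terminator). Final body='t2s6ajno9076' (12 bytes)

Answer: 2 1 6 1 2 0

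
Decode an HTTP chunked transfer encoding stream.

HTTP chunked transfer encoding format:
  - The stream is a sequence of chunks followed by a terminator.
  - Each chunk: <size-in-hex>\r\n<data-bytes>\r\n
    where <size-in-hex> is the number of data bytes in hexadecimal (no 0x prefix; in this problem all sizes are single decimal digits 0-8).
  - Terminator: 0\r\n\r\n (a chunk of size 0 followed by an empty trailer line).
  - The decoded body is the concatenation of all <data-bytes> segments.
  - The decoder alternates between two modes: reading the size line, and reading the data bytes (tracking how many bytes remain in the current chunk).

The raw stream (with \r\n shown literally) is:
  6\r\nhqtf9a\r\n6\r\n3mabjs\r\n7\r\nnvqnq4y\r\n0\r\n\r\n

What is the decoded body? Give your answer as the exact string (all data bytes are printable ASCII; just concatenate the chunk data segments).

Answer: hqtf9a3mabjsnvqnq4y

Derivation:
Chunk 1: stream[0..1]='6' size=0x6=6, data at stream[3..9]='hqtf9a' -> body[0..6], body so far='hqtf9a'
Chunk 2: stream[11..12]='6' size=0x6=6, data at stream[14..20]='3mabjs' -> body[6..12], body so far='hqtf9a3mabjs'
Chunk 3: stream[22..23]='7' size=0x7=7, data at stream[25..32]='nvqnq4y' -> body[12..19], body so far='hqtf9a3mabjsnvqnq4y'
Chunk 4: stream[34..35]='0' size=0 (terminator). Final body='hqtf9a3mabjsnvqnq4y' (19 bytes)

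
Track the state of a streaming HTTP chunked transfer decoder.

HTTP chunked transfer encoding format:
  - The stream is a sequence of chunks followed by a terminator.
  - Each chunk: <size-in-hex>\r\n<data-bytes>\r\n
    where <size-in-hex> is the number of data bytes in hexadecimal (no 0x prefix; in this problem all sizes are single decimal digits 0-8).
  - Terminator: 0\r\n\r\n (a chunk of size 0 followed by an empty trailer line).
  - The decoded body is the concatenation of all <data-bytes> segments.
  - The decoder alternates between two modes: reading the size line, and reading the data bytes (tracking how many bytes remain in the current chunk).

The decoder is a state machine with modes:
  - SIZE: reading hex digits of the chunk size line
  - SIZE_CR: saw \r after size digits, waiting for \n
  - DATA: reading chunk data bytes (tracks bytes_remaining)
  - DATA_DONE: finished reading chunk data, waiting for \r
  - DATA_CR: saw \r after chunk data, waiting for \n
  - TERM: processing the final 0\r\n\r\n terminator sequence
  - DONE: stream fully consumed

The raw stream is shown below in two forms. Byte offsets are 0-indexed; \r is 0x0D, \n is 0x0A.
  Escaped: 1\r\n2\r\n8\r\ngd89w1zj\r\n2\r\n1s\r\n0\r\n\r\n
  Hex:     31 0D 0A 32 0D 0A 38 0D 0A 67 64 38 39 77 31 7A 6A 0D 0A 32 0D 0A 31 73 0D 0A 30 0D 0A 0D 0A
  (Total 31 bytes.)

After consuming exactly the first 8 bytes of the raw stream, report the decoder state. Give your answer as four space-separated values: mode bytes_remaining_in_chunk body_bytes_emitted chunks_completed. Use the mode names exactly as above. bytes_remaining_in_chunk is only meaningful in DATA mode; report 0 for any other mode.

Byte 0 = '1': mode=SIZE remaining=0 emitted=0 chunks_done=0
Byte 1 = 0x0D: mode=SIZE_CR remaining=0 emitted=0 chunks_done=0
Byte 2 = 0x0A: mode=DATA remaining=1 emitted=0 chunks_done=0
Byte 3 = '2': mode=DATA_DONE remaining=0 emitted=1 chunks_done=0
Byte 4 = 0x0D: mode=DATA_CR remaining=0 emitted=1 chunks_done=0
Byte 5 = 0x0A: mode=SIZE remaining=0 emitted=1 chunks_done=1
Byte 6 = '8': mode=SIZE remaining=0 emitted=1 chunks_done=1
Byte 7 = 0x0D: mode=SIZE_CR remaining=0 emitted=1 chunks_done=1

Answer: SIZE_CR 0 1 1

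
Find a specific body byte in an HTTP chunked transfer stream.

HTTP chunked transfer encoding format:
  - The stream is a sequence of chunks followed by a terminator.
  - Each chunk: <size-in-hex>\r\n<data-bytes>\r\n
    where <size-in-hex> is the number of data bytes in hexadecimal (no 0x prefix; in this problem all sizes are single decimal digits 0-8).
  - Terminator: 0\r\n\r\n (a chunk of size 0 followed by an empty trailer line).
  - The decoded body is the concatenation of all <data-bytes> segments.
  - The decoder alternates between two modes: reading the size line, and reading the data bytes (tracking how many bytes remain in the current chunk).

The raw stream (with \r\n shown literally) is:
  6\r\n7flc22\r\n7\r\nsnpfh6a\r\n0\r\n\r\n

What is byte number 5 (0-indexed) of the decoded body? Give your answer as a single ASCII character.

Chunk 1: stream[0..1]='6' size=0x6=6, data at stream[3..9]='7flc22' -> body[0..6], body so far='7flc22'
Chunk 2: stream[11..12]='7' size=0x7=7, data at stream[14..21]='snpfh6a' -> body[6..13], body so far='7flc22snpfh6a'
Chunk 3: stream[23..24]='0' size=0 (terminator). Final body='7flc22snpfh6a' (13 bytes)
Body byte 5 = '2'

Answer: 2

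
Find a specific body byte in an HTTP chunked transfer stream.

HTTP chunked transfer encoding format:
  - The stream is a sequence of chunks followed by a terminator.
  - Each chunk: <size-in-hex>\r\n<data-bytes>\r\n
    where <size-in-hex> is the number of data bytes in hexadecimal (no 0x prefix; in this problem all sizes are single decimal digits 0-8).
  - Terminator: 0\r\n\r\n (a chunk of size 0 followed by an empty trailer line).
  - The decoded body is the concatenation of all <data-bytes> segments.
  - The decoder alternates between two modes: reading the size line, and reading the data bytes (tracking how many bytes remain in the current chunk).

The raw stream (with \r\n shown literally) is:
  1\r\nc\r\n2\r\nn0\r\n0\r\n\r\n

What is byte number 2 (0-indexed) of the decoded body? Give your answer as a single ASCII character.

Answer: 0

Derivation:
Chunk 1: stream[0..1]='1' size=0x1=1, data at stream[3..4]='c' -> body[0..1], body so far='c'
Chunk 2: stream[6..7]='2' size=0x2=2, data at stream[9..11]='n0' -> body[1..3], body so far='cn0'
Chunk 3: stream[13..14]='0' size=0 (terminator). Final body='cn0' (3 bytes)
Body byte 2 = '0'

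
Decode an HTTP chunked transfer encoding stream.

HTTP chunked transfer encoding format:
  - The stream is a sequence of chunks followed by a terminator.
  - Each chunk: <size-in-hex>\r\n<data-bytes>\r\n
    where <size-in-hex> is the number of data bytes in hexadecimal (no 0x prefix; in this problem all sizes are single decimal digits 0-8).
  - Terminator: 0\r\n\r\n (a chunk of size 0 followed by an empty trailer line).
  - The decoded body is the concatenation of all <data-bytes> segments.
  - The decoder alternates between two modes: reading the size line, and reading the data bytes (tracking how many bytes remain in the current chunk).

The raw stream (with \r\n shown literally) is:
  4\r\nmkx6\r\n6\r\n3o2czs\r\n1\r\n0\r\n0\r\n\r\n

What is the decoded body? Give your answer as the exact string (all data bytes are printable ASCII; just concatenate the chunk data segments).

Chunk 1: stream[0..1]='4' size=0x4=4, data at stream[3..7]='mkx6' -> body[0..4], body so far='mkx6'
Chunk 2: stream[9..10]='6' size=0x6=6, data at stream[12..18]='3o2czs' -> body[4..10], body so far='mkx63o2czs'
Chunk 3: stream[20..21]='1' size=0x1=1, data at stream[23..24]='0' -> body[10..11], body so far='mkx63o2czs0'
Chunk 4: stream[26..27]='0' size=0 (terminator). Final body='mkx63o2czs0' (11 bytes)

Answer: mkx63o2czs0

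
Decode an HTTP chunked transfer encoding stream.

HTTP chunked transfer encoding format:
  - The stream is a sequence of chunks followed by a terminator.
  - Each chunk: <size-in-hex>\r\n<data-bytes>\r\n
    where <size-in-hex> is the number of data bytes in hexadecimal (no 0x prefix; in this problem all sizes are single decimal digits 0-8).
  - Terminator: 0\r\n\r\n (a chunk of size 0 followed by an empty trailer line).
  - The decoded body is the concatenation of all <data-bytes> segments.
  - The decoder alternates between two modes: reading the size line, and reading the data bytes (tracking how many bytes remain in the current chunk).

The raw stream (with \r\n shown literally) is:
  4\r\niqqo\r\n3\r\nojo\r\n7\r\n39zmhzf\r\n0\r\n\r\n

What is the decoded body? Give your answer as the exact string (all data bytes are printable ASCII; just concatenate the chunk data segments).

Chunk 1: stream[0..1]='4' size=0x4=4, data at stream[3..7]='iqqo' -> body[0..4], body so far='iqqo'
Chunk 2: stream[9..10]='3' size=0x3=3, data at stream[12..15]='ojo' -> body[4..7], body so far='iqqoojo'
Chunk 3: stream[17..18]='7' size=0x7=7, data at stream[20..27]='39zmhzf' -> body[7..14], body so far='iqqoojo39zmhzf'
Chunk 4: stream[29..30]='0' size=0 (terminator). Final body='iqqoojo39zmhzf' (14 bytes)

Answer: iqqoojo39zmhzf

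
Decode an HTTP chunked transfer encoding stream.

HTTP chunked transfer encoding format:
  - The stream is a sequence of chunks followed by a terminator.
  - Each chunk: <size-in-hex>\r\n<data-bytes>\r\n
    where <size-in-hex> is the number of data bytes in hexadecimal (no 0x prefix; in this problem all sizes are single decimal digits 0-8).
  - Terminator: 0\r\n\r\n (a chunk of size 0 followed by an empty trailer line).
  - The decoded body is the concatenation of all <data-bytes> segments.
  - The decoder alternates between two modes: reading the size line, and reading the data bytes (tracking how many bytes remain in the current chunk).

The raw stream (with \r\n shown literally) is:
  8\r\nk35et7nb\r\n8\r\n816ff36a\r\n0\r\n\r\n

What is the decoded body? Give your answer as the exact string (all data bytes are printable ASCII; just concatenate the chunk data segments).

Answer: k35et7nb816ff36a

Derivation:
Chunk 1: stream[0..1]='8' size=0x8=8, data at stream[3..11]='k35et7nb' -> body[0..8], body so far='k35et7nb'
Chunk 2: stream[13..14]='8' size=0x8=8, data at stream[16..24]='816ff36a' -> body[8..16], body so far='k35et7nb816ff36a'
Chunk 3: stream[26..27]='0' size=0 (terminator). Final body='k35et7nb816ff36a' (16 bytes)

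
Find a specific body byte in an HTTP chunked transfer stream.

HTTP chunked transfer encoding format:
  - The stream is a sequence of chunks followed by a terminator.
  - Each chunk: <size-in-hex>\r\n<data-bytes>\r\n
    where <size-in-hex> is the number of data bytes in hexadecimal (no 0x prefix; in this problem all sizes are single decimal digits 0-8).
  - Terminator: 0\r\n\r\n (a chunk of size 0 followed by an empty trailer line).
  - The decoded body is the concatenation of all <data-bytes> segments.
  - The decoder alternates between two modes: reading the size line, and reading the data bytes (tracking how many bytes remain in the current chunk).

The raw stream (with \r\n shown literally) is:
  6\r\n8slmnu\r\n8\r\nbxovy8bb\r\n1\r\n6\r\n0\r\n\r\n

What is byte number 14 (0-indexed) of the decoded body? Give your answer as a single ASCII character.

Answer: 6

Derivation:
Chunk 1: stream[0..1]='6' size=0x6=6, data at stream[3..9]='8slmnu' -> body[0..6], body so far='8slmnu'
Chunk 2: stream[11..12]='8' size=0x8=8, data at stream[14..22]='bxovy8bb' -> body[6..14], body so far='8slmnubxovy8bb'
Chunk 3: stream[24..25]='1' size=0x1=1, data at stream[27..28]='6' -> body[14..15], body so far='8slmnubxovy8bb6'
Chunk 4: stream[30..31]='0' size=0 (terminator). Final body='8slmnubxovy8bb6' (15 bytes)
Body byte 14 = '6'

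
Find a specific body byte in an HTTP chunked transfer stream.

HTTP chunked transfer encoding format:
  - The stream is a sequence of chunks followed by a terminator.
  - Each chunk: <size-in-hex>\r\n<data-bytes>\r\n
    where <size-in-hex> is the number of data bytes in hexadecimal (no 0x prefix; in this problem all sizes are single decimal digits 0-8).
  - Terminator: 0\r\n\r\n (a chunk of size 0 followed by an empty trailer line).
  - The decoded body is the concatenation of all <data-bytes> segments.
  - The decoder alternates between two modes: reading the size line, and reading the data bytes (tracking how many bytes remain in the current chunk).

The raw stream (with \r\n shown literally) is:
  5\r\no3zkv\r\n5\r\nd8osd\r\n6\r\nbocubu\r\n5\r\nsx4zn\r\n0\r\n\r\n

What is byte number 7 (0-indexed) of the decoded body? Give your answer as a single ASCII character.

Chunk 1: stream[0..1]='5' size=0x5=5, data at stream[3..8]='o3zkv' -> body[0..5], body so far='o3zkv'
Chunk 2: stream[10..11]='5' size=0x5=5, data at stream[13..18]='d8osd' -> body[5..10], body so far='o3zkvd8osd'
Chunk 3: stream[20..21]='6' size=0x6=6, data at stream[23..29]='bocubu' -> body[10..16], body so far='o3zkvd8osdbocubu'
Chunk 4: stream[31..32]='5' size=0x5=5, data at stream[34..39]='sx4zn' -> body[16..21], body so far='o3zkvd8osdbocubusx4zn'
Chunk 5: stream[41..42]='0' size=0 (terminator). Final body='o3zkvd8osdbocubusx4zn' (21 bytes)
Body byte 7 = 'o'

Answer: o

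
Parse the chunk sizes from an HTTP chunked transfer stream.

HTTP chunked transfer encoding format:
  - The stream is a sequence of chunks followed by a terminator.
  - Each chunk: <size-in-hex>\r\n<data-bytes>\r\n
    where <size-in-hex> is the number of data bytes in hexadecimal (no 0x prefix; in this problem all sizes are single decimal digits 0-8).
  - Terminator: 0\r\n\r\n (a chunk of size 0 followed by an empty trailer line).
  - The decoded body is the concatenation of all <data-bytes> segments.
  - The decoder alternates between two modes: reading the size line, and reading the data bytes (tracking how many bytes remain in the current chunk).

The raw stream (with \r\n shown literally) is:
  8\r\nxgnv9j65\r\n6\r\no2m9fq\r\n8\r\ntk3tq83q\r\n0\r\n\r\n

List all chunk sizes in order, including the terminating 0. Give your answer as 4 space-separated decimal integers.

Chunk 1: stream[0..1]='8' size=0x8=8, data at stream[3..11]='xgnv9j65' -> body[0..8], body so far='xgnv9j65'
Chunk 2: stream[13..14]='6' size=0x6=6, data at stream[16..22]='o2m9fq' -> body[8..14], body so far='xgnv9j65o2m9fq'
Chunk 3: stream[24..25]='8' size=0x8=8, data at stream[27..35]='tk3tq83q' -> body[14..22], body so far='xgnv9j65o2m9fqtk3tq83q'
Chunk 4: stream[37..38]='0' size=0 (terminator). Final body='xgnv9j65o2m9fqtk3tq83q' (22 bytes)

Answer: 8 6 8 0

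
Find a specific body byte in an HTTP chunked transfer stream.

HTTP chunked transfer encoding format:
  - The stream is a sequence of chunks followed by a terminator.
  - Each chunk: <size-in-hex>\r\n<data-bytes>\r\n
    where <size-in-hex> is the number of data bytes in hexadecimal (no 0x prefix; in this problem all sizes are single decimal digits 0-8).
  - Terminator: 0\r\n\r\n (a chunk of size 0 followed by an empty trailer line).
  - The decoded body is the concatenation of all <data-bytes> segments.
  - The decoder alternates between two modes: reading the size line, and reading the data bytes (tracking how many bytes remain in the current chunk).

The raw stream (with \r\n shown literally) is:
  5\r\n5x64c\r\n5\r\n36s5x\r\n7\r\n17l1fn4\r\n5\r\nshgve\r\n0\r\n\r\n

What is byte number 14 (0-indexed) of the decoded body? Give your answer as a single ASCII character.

Chunk 1: stream[0..1]='5' size=0x5=5, data at stream[3..8]='5x64c' -> body[0..5], body so far='5x64c'
Chunk 2: stream[10..11]='5' size=0x5=5, data at stream[13..18]='36s5x' -> body[5..10], body so far='5x64c36s5x'
Chunk 3: stream[20..21]='7' size=0x7=7, data at stream[23..30]='17l1fn4' -> body[10..17], body so far='5x64c36s5x17l1fn4'
Chunk 4: stream[32..33]='5' size=0x5=5, data at stream[35..40]='shgve' -> body[17..22], body so far='5x64c36s5x17l1fn4shgve'
Chunk 5: stream[42..43]='0' size=0 (terminator). Final body='5x64c36s5x17l1fn4shgve' (22 bytes)
Body byte 14 = 'f'

Answer: f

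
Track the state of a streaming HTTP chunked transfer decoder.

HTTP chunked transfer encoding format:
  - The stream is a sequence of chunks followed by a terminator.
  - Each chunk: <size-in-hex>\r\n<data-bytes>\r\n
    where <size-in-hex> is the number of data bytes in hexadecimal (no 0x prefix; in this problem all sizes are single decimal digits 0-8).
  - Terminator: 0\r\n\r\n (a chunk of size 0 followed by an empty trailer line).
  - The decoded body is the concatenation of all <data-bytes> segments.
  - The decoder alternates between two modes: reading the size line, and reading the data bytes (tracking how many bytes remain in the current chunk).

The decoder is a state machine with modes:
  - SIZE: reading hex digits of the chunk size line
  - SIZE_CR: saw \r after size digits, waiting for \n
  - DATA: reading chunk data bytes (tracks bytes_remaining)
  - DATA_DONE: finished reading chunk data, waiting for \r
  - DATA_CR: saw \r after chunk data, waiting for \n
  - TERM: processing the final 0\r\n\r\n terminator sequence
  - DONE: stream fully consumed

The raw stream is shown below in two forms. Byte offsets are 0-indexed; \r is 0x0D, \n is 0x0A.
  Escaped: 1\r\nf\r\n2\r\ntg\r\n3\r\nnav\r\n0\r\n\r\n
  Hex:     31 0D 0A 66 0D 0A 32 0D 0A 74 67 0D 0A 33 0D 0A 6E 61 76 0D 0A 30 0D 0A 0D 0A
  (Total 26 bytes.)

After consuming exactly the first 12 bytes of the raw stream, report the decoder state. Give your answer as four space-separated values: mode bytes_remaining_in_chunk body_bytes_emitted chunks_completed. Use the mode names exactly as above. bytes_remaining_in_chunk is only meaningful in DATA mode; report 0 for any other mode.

Answer: DATA_CR 0 3 1

Derivation:
Byte 0 = '1': mode=SIZE remaining=0 emitted=0 chunks_done=0
Byte 1 = 0x0D: mode=SIZE_CR remaining=0 emitted=0 chunks_done=0
Byte 2 = 0x0A: mode=DATA remaining=1 emitted=0 chunks_done=0
Byte 3 = 'f': mode=DATA_DONE remaining=0 emitted=1 chunks_done=0
Byte 4 = 0x0D: mode=DATA_CR remaining=0 emitted=1 chunks_done=0
Byte 5 = 0x0A: mode=SIZE remaining=0 emitted=1 chunks_done=1
Byte 6 = '2': mode=SIZE remaining=0 emitted=1 chunks_done=1
Byte 7 = 0x0D: mode=SIZE_CR remaining=0 emitted=1 chunks_done=1
Byte 8 = 0x0A: mode=DATA remaining=2 emitted=1 chunks_done=1
Byte 9 = 't': mode=DATA remaining=1 emitted=2 chunks_done=1
Byte 10 = 'g': mode=DATA_DONE remaining=0 emitted=3 chunks_done=1
Byte 11 = 0x0D: mode=DATA_CR remaining=0 emitted=3 chunks_done=1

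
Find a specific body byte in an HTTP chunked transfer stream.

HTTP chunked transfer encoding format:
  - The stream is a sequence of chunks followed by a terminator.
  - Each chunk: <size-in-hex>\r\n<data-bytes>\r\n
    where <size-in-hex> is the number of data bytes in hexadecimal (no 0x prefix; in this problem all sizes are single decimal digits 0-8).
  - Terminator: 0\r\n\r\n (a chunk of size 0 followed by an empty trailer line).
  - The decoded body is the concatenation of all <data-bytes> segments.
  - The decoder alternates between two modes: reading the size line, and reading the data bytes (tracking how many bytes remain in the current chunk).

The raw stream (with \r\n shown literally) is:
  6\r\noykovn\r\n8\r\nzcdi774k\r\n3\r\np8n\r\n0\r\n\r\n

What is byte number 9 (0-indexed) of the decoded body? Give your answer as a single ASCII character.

Chunk 1: stream[0..1]='6' size=0x6=6, data at stream[3..9]='oykovn' -> body[0..6], body so far='oykovn'
Chunk 2: stream[11..12]='8' size=0x8=8, data at stream[14..22]='zcdi774k' -> body[6..14], body so far='oykovnzcdi774k'
Chunk 3: stream[24..25]='3' size=0x3=3, data at stream[27..30]='p8n' -> body[14..17], body so far='oykovnzcdi774kp8n'
Chunk 4: stream[32..33]='0' size=0 (terminator). Final body='oykovnzcdi774kp8n' (17 bytes)
Body byte 9 = 'i'

Answer: i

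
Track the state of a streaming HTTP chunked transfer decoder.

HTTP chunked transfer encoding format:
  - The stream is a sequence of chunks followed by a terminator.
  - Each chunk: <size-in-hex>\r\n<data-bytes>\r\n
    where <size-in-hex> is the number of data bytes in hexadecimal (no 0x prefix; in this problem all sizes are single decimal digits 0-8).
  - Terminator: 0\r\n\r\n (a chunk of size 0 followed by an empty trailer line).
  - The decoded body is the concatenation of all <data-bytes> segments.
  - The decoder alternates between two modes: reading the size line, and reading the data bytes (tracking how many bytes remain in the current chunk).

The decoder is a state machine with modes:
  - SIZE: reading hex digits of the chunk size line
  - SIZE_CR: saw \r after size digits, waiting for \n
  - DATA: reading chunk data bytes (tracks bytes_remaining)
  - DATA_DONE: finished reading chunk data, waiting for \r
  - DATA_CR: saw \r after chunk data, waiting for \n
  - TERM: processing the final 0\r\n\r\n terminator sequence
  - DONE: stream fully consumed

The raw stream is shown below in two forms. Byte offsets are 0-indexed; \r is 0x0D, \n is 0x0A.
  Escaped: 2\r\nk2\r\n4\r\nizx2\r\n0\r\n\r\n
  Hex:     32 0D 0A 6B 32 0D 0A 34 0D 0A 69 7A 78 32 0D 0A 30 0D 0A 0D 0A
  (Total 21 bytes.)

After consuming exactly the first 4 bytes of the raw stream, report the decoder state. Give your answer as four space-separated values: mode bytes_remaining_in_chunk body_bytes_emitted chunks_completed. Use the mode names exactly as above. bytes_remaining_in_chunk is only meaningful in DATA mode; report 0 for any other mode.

Byte 0 = '2': mode=SIZE remaining=0 emitted=0 chunks_done=0
Byte 1 = 0x0D: mode=SIZE_CR remaining=0 emitted=0 chunks_done=0
Byte 2 = 0x0A: mode=DATA remaining=2 emitted=0 chunks_done=0
Byte 3 = 'k': mode=DATA remaining=1 emitted=1 chunks_done=0

Answer: DATA 1 1 0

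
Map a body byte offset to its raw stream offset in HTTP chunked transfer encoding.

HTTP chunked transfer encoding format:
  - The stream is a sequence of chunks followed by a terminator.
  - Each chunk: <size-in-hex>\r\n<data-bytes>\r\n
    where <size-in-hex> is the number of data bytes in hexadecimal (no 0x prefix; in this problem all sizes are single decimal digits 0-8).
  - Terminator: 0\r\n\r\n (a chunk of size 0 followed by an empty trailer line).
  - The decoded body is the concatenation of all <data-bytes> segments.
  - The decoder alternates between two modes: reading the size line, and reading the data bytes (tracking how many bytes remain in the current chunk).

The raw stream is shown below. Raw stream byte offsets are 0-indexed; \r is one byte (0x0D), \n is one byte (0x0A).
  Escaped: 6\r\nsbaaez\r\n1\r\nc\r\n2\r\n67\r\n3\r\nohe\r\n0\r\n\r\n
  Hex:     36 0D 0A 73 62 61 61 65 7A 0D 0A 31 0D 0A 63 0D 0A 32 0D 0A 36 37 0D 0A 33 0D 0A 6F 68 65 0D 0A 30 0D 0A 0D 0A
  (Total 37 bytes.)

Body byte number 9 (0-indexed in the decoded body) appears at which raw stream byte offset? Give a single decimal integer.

Chunk 1: stream[0..1]='6' size=0x6=6, data at stream[3..9]='sbaaez' -> body[0..6], body so far='sbaaez'
Chunk 2: stream[11..12]='1' size=0x1=1, data at stream[14..15]='c' -> body[6..7], body so far='sbaaezc'
Chunk 3: stream[17..18]='2' size=0x2=2, data at stream[20..22]='67' -> body[7..9], body so far='sbaaezc67'
Chunk 4: stream[24..25]='3' size=0x3=3, data at stream[27..30]='ohe' -> body[9..12], body so far='sbaaezc67ohe'
Chunk 5: stream[32..33]='0' size=0 (terminator). Final body='sbaaezc67ohe' (12 bytes)
Body byte 9 at stream offset 27

Answer: 27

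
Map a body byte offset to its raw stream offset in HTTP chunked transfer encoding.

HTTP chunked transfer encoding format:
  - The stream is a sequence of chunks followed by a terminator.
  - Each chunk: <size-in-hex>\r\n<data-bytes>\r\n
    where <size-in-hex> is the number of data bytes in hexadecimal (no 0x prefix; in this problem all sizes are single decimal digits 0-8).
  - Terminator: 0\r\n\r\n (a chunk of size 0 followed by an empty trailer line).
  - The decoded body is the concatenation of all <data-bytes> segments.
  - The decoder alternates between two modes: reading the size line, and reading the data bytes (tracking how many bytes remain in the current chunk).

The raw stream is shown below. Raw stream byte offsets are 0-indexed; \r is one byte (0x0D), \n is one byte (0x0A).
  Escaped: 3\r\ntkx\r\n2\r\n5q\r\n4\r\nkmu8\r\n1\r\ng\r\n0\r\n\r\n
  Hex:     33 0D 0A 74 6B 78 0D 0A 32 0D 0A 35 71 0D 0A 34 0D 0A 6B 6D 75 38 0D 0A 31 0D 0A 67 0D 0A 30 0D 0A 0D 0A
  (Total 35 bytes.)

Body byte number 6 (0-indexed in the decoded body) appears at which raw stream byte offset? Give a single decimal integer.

Answer: 19

Derivation:
Chunk 1: stream[0..1]='3' size=0x3=3, data at stream[3..6]='tkx' -> body[0..3], body so far='tkx'
Chunk 2: stream[8..9]='2' size=0x2=2, data at stream[11..13]='5q' -> body[3..5], body so far='tkx5q'
Chunk 3: stream[15..16]='4' size=0x4=4, data at stream[18..22]='kmu8' -> body[5..9], body so far='tkx5qkmu8'
Chunk 4: stream[24..25]='1' size=0x1=1, data at stream[27..28]='g' -> body[9..10], body so far='tkx5qkmu8g'
Chunk 5: stream[30..31]='0' size=0 (terminator). Final body='tkx5qkmu8g' (10 bytes)
Body byte 6 at stream offset 19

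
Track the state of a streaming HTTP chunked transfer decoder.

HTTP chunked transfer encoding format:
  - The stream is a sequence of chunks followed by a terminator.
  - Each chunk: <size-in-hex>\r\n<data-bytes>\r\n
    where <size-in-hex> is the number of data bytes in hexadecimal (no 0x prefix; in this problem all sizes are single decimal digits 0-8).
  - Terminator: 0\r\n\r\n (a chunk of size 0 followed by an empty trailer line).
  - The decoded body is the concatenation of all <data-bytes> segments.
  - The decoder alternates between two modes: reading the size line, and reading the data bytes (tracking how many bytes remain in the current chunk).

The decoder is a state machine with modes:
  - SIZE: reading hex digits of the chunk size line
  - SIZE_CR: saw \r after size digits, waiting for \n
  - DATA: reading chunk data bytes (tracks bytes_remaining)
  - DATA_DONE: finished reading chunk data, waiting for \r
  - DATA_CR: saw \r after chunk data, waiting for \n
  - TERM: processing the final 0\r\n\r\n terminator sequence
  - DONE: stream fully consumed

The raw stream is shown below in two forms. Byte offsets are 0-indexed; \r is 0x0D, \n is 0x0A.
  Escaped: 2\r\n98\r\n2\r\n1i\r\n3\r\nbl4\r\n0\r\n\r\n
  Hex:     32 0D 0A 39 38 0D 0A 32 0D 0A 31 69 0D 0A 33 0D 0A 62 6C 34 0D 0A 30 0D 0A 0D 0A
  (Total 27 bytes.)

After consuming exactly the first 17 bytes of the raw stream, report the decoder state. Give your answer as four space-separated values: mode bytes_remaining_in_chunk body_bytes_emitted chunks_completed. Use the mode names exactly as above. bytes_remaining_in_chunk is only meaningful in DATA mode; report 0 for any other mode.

Answer: DATA 3 4 2

Derivation:
Byte 0 = '2': mode=SIZE remaining=0 emitted=0 chunks_done=0
Byte 1 = 0x0D: mode=SIZE_CR remaining=0 emitted=0 chunks_done=0
Byte 2 = 0x0A: mode=DATA remaining=2 emitted=0 chunks_done=0
Byte 3 = '9': mode=DATA remaining=1 emitted=1 chunks_done=0
Byte 4 = '8': mode=DATA_DONE remaining=0 emitted=2 chunks_done=0
Byte 5 = 0x0D: mode=DATA_CR remaining=0 emitted=2 chunks_done=0
Byte 6 = 0x0A: mode=SIZE remaining=0 emitted=2 chunks_done=1
Byte 7 = '2': mode=SIZE remaining=0 emitted=2 chunks_done=1
Byte 8 = 0x0D: mode=SIZE_CR remaining=0 emitted=2 chunks_done=1
Byte 9 = 0x0A: mode=DATA remaining=2 emitted=2 chunks_done=1
Byte 10 = '1': mode=DATA remaining=1 emitted=3 chunks_done=1
Byte 11 = 'i': mode=DATA_DONE remaining=0 emitted=4 chunks_done=1
Byte 12 = 0x0D: mode=DATA_CR remaining=0 emitted=4 chunks_done=1
Byte 13 = 0x0A: mode=SIZE remaining=0 emitted=4 chunks_done=2
Byte 14 = '3': mode=SIZE remaining=0 emitted=4 chunks_done=2
Byte 15 = 0x0D: mode=SIZE_CR remaining=0 emitted=4 chunks_done=2
Byte 16 = 0x0A: mode=DATA remaining=3 emitted=4 chunks_done=2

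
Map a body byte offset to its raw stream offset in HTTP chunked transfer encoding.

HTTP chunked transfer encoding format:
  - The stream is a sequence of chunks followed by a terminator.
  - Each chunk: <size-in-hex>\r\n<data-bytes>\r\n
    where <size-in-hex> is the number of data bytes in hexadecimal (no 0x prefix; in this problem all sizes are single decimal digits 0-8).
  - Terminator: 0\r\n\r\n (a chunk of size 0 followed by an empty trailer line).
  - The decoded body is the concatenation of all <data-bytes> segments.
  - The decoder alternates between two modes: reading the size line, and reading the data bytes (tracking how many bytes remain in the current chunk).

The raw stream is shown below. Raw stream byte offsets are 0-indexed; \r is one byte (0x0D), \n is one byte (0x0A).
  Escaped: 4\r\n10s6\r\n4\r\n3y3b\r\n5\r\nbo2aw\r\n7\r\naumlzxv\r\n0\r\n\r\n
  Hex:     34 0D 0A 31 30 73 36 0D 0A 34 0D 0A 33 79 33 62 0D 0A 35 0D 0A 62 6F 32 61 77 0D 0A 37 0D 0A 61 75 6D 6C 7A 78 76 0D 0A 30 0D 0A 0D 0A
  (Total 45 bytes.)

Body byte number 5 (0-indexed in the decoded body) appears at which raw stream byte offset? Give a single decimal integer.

Answer: 13

Derivation:
Chunk 1: stream[0..1]='4' size=0x4=4, data at stream[3..7]='10s6' -> body[0..4], body so far='10s6'
Chunk 2: stream[9..10]='4' size=0x4=4, data at stream[12..16]='3y3b' -> body[4..8], body so far='10s63y3b'
Chunk 3: stream[18..19]='5' size=0x5=5, data at stream[21..26]='bo2aw' -> body[8..13], body so far='10s63y3bbo2aw'
Chunk 4: stream[28..29]='7' size=0x7=7, data at stream[31..38]='aumlzxv' -> body[13..20], body so far='10s63y3bbo2awaumlzxv'
Chunk 5: stream[40..41]='0' size=0 (terminator). Final body='10s63y3bbo2awaumlzxv' (20 bytes)
Body byte 5 at stream offset 13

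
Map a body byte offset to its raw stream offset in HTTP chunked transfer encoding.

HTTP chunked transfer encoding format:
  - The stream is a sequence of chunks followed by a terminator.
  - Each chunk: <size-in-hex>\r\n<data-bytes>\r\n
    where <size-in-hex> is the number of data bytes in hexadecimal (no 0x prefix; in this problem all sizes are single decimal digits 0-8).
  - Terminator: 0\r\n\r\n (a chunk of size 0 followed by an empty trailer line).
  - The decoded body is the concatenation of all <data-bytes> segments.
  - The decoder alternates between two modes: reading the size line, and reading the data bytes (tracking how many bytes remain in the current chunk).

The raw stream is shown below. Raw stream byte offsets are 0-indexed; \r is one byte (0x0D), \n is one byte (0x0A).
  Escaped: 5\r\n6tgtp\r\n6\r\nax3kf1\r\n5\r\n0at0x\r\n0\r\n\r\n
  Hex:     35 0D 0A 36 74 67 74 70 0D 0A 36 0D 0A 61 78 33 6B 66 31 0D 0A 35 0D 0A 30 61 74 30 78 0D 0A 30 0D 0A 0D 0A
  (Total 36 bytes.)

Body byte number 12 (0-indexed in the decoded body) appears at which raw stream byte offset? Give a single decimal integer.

Answer: 25

Derivation:
Chunk 1: stream[0..1]='5' size=0x5=5, data at stream[3..8]='6tgtp' -> body[0..5], body so far='6tgtp'
Chunk 2: stream[10..11]='6' size=0x6=6, data at stream[13..19]='ax3kf1' -> body[5..11], body so far='6tgtpax3kf1'
Chunk 3: stream[21..22]='5' size=0x5=5, data at stream[24..29]='0at0x' -> body[11..16], body so far='6tgtpax3kf10at0x'
Chunk 4: stream[31..32]='0' size=0 (terminator). Final body='6tgtpax3kf10at0x' (16 bytes)
Body byte 12 at stream offset 25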